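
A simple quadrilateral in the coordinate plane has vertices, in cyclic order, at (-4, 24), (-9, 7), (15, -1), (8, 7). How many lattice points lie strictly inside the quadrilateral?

208

Using the shoelace formula, 2A = |[(-4)·7 − (-9)·24] + [(-9)·(-1) − 15·7] + [15·7 − 8·(-1)] + [8·24 − (-4)·7]| = 425, so the area is 425/2.
The number of boundary lattice points is Σ gcd(|Δx|,|Δy|) = gcd(5,17) + gcd(24,8) + gcd(7,8) + gcd(12,17) = 1+8+1+1 = 11.
Pick's theorem gives I = A − B/2 + 1 = 425/2 − 11/2 + 1 = 208.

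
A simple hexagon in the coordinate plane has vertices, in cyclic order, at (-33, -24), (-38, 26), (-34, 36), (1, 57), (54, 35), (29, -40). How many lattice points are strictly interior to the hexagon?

6211

By the shoelace formula, twice the signed area is |((-33)·26 − (-38)·(-24)) + ((-38)·36 − (-34)·26) + ((-34)·57 − 1·36) + (1·35 − 54·57) + (54·(-40) − 29·35) + (29·(-24) − (-33)·(-40))| = 12462, so the area is 6231.
The number of boundary lattice points is Σ gcd(|Δx|,|Δy|) = gcd(5,50) + gcd(4,10) + gcd(35,21) + gcd(53,22) + gcd(25,75) + gcd(62,16) = 5+2+7+1+25+2 = 42.
Pick's theorem gives I = A − B/2 + 1 = 6231 − 42/2 + 1 = 6211.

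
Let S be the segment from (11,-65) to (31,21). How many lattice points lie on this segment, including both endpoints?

3

The number of lattice points on a segment between lattice points is gcd(|Δx|,|Δy|) + 1 = gcd(20,86) + 1 = 2 + 1 = 3.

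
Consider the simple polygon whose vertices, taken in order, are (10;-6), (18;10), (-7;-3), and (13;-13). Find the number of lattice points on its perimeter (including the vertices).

20

Along each edge there are gcd(|Δx|,|Δy|)+1 lattice points, so counting each shared vertex once the boundary has gcd(8,16) + gcd(25,13) + gcd(20,10) + gcd(3,7) = 8+1+10+1 = 20.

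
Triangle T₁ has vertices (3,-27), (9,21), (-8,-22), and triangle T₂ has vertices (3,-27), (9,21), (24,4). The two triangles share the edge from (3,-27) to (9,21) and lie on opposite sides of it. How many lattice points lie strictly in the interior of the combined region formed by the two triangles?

689

The union is the simple quadrilateral with vertices (3,-27), (-8,-22), (9,21), (24,4) in order.
By the shoelace formula, twice the signed area is |[3·(-22) − (-8)·(-27)] + [(-8)·21 − 9·(-22)] + [9·4 − 24·21] + [24·(-27) − 3·4]| = 1380, so the area is 690.
The number of boundary lattice points is Σ gcd(|Δx|,|Δy|) = gcd(11,5) + gcd(17,43) + gcd(15,17) + gcd(21,31) = 1+1+1+1 = 4.
By Pick's theorem I = A − B/2 + 1 = 690 − 4/2 + 1 = 689.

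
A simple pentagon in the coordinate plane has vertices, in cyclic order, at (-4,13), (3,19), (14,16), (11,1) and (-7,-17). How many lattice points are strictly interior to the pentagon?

The shoelace formula gives twice the area as |[(-4)·19 − 3·13] + [3·16 − 14·19] + [14·1 − 11·16] + [11·(-17) − (-7)·1] + [(-7)·13 − (-4)·(-17)]| = 834, so the area is 417.
The number of boundary lattice points is Σ gcd(|Δx|,|Δy|) = gcd(7,6) + gcd(11,3) + gcd(3,15) + gcd(18,18) + gcd(3,30) = 1+1+3+18+3 = 26.
By Pick's theorem A = I + B/2 − 1, so I = 417 − 26/2 + 1 = 405.

405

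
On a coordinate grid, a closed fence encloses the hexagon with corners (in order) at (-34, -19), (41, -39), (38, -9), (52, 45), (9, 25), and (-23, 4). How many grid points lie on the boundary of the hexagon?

13

Summing gcd(|Δx|,|Δy|) over the edges gives the boundary count: gcd(75,20) + gcd(3,30) + gcd(14,54) + gcd(43,20) + gcd(32,21) + gcd(11,23) = 5+3+2+1+1+1 = 13.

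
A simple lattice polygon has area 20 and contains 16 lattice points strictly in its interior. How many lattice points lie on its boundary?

Pick's theorem gives A = I + B/2 − 1, so B = 2(A − I + 1) = 2(20 − 16 + 1) = 10.

10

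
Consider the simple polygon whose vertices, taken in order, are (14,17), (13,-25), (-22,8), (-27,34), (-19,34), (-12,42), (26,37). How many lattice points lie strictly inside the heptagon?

The shoelace formula gives twice the area as |(14·(-25) − 13·17) + (13·8 − (-22)·(-25)) + ((-22)·34 − (-27)·8) + ((-27)·34 − (-19)·34) + ((-19)·42 − (-12)·34) + ((-12)·37 − 26·42) + (26·17 − 14·37)| = 3823, so the area is 1911.5.
The number of boundary lattice points is Σ gcd(|Δx|,|Δy|) = gcd(1,42) + gcd(35,33) + gcd(5,26) + gcd(8,0) + gcd(7,8) + gcd(38,5) + gcd(12,20) = 1+1+1+8+1+1+4 = 17.
By Pick's theorem A = I + B/2 − 1, so I = 1911.5 − 17/2 + 1 = 1904.

1904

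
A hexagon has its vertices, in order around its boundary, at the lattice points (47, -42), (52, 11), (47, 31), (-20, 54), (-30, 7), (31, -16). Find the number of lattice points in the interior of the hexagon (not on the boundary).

The shoelace formula gives twice the area as |[47·11 − 52·(-42)] + [52·31 − 47·11] + [47·54 − (-20)·31] + [(-20)·7 − (-30)·54] + [(-30)·(-16) − 31·7] + [31·(-42) − 47·(-16)]| = 8147, so the area is 4073.5.
Along each edge there are gcd(|Δx|,|Δy|)+1 lattice points, so counting each shared vertex once the boundary has gcd(5,53) + gcd(5,20) + gcd(67,23) + gcd(10,47) + gcd(61,23) + gcd(16,26) = 1+5+1+1+1+2 = 11.
By Pick's theorem A = I + B/2 − 1, so I = 4073.5 − 11/2 + 1 = 4069.

4069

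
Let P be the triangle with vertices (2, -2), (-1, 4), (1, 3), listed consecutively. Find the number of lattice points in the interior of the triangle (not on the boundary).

Using the shoelace formula, 2A = |[2·4 − (-1)·(-2)] + [(-1)·3 − 1·4] + [1·(-2) − 2·3]| = 9, so the area is 9/2.
Along each edge there are gcd(|Δx|,|Δy|)+1 lattice points, so counting each shared vertex once the boundary has gcd(3,6) + gcd(2,1) + gcd(1,5) = 3+1+1 = 5.
By Pick's theorem A = I + B/2 − 1, so I = 9/2 − 5/2 + 1 = 3.

3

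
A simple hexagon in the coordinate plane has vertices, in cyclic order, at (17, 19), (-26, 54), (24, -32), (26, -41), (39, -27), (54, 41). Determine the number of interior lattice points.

2537

The shoelace formula gives twice the area as |[17·54 − (-26)·19] + [(-26)·(-32) − 24·54] + [24·(-41) − 26·(-32)] + [26·(-27) − 39·(-41)] + [39·41 − 54·(-27)] + [54·19 − 17·41]| = 5079, so the area is 5079/2.
Summing gcd(|Δx|,|Δy|) over the edges gives the boundary count: gcd(43,35) + gcd(50,86) + gcd(2,9) + gcd(13,14) + gcd(15,68) + gcd(37,22) = 1+2+1+1+1+1 = 7.
By Pick's theorem A = I + B/2 − 1, so I = 5079/2 − 7/2 + 1 = 2537.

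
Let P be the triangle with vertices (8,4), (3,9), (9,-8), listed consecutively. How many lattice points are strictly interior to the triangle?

Using the shoelace formula, 2A = |(8·9 − 3·4) + (3·(-8) − 9·9) + (9·4 − 8·(-8))| = 55, so the area is 55/2.
The number of boundary lattice points is Σ gcd(|Δx|,|Δy|) = gcd(5,5) + gcd(6,17) + gcd(1,12) = 5+1+1 = 7.
By Pick's theorem A = I + B/2 − 1, so I = 55/2 − 7/2 + 1 = 25.

25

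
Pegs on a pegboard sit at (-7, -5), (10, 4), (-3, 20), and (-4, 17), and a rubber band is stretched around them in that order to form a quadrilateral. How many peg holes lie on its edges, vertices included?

The number of boundary lattice points is Σ gcd(|Δx|,|Δy|) = gcd(17,9) + gcd(13,16) + gcd(1,3) + gcd(3,22) = 1+1+1+1 = 4.

4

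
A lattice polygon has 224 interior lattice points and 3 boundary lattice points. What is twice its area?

By Pick's theorem, A = I + B/2 − 1 = 224 + 3/2 − 1 = 449/2.
Hence 2A = 449.

449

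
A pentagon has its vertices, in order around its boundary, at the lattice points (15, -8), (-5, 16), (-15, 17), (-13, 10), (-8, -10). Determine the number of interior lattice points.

420

The shoelace formula gives twice the area as |(15·16 − (-5)·(-8)) + ((-5)·17 − (-15)·16) + ((-15)·10 − (-13)·17) + ((-13)·(-10) − (-8)·10) + ((-8)·(-8) − 15·(-10))| = 850, so the area is 425.
Along each edge there are gcd(|Δx|,|Δy|)+1 lattice points, so counting each shared vertex once the boundary has gcd(20,24) + gcd(10,1) + gcd(2,7) + gcd(5,20) + gcd(23,2) = 4+1+1+5+1 = 12.
By Pick's theorem A = I + B/2 − 1, so I = 425 − 12/2 + 1 = 420.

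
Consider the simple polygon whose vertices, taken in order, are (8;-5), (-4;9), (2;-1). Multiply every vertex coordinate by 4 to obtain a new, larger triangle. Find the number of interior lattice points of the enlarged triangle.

The shoelace formula gives twice the area as |(8·9 − (-4)·(-5)) + ((-4)·(-1) − 2·9) + (2·(-5) − 8·(-1))| = 36, so the area is 18.
The number of boundary lattice points is Σ gcd(|Δx|,|Δy|) = gcd(12,14) + gcd(6,10) + gcd(6,4) = 2+2+2 = 6.
Scaling by 4 multiplies the area by 4² = 16 (so the new area is 288) and multiplies the boundary lattice-point count by 4, giving 24.
By Pick's theorem, the interior count of the dilated polygon is 288 − 24/2 + 1 = 277.

277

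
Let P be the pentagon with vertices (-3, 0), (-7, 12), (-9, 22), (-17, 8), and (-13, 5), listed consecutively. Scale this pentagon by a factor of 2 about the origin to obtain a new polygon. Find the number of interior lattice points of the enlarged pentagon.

495

Using the shoelace formula, 2A = |((-3)·12 − (-7)·0) + ((-7)·22 − (-9)·12) + ((-9)·8 − (-17)·22) + ((-17)·5 − (-13)·8) + ((-13)·0 − (-3)·5)| = 254, so the area is 127.
The number of boundary lattice points is Σ gcd(|Δx|,|Δy|) = gcd(4,12) + gcd(2,10) + gcd(8,14) + gcd(4,3) + gcd(10,5) = 4+2+2+1+5 = 14.
Scaling by 2 multiplies the area by 2² = 4 (so the new area is 508) and multiplies the boundary lattice-point count by 2, giving 28.
By Pick's theorem, the interior count of the dilated polygon is 508 − 28/2 + 1 = 495.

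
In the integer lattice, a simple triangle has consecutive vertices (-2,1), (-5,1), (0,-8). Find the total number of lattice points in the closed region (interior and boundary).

The shoelace formula gives twice the area as |((-2)·1 − (-5)·1) + ((-5)·(-8) − 0·1) + (0·1 − (-2)·(-8))| = 27, so the area is 27/2.
Summing gcd(|Δx|,|Δy|) over the edges gives the boundary count: gcd(3,0) + gcd(5,9) + gcd(2,9) = 3+1+1 = 5.
Pick's theorem gives I = A − B/2 + 1 = 27/2 − 5/2 + 1 = 12, so the closed region contains I + B = 12 + 5 = 17 lattice points.

17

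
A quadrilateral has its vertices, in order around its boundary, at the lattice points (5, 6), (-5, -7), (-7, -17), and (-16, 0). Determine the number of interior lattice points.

Using the shoelace formula, 2A = |(5·(-7) − (-5)·6) + ((-5)·(-17) − (-7)·(-7)) + ((-7)·0 − (-16)·(-17)) + ((-16)·6 − 5·0)| = 337, so the area is 168.5.
Along each edge there are gcd(|Δx|,|Δy|)+1 lattice points, so counting each shared vertex once the boundary has gcd(10,13) + gcd(2,10) + gcd(9,17) + gcd(21,6) = 1+2+1+3 = 7.
By Pick's theorem A = I + B/2 − 1, so I = 168.5 − 7/2 + 1 = 166.

166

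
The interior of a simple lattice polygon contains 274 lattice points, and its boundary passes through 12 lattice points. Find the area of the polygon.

By Pick's theorem, A = I + B/2 − 1 = 274 + 12/2 − 1 = 279.

279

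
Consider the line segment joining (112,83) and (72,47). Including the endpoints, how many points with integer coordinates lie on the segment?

The number of lattice points on a segment between lattice points is gcd(|Δx|,|Δy|) + 1 = gcd(40,36) + 1 = 4 + 1 = 5.

5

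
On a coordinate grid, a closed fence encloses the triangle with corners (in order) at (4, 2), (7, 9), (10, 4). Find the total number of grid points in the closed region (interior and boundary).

21

Using the shoelace formula, 2A = |[4·9 − 7·2] + [7·4 − 10·9] + [10·2 − 4·4]| = 36, so the area is 18.
Along each edge there are gcd(|Δx|,|Δy|)+1 lattice points, so counting each shared vertex once the boundary has gcd(3,7) + gcd(3,5) + gcd(6,2) = 1+1+2 = 4.
Pick's theorem gives I = A − B/2 + 1 = 18 − 4/2 + 1 = 17, so the closed region contains I + B = 17 + 4 = 21 lattice points.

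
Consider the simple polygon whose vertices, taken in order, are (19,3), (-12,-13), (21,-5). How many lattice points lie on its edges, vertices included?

4

Summing gcd(|Δx|,|Δy|) over the edges gives the boundary count: gcd(31,16) + gcd(33,8) + gcd(2,8) = 1+1+2 = 4.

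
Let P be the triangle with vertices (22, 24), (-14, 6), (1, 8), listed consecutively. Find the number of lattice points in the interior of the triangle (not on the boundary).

By the shoelace formula, twice the signed area is |[22·6 − (-14)·24] + [(-14)·8 − 1·6] + [1·24 − 22·8]| = 198, so the area is 99.
Summing gcd(|Δx|,|Δy|) over the edges gives the boundary count: gcd(36,18) + gcd(15,2) + gcd(21,16) = 18+1+1 = 20.
Pick's theorem gives I = A − B/2 + 1 = 99 − 20/2 + 1 = 90.

90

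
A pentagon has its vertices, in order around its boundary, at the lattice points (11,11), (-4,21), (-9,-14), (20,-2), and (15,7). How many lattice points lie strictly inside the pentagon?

The shoelace formula gives twice the area as |[11·21 − (-4)·11] + [(-4)·(-14) − (-9)·21] + [(-9)·(-2) − 20·(-14)] + [20·7 − 15·(-2)] + [15·11 − 11·7]| = 1076, so the area is 538.
The number of boundary lattice points is Σ gcd(|Δx|,|Δy|) = gcd(15,10) + gcd(5,35) + gcd(29,12) + gcd(5,9) + gcd(4,4) = 5+5+1+1+4 = 16.
By Pick's theorem A = I + B/2 − 1, so I = 538 − 16/2 + 1 = 531.

531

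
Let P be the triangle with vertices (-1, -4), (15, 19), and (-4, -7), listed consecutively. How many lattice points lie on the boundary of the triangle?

5

Along each edge there are gcd(|Δx|,|Δy|)+1 lattice points, so counting each shared vertex once the boundary has gcd(16,23) + gcd(19,26) + gcd(3,3) = 1+1+3 = 5.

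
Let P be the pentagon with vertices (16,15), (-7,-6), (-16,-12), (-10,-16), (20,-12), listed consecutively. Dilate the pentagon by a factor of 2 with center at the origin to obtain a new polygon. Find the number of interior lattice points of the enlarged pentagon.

2122

By the shoelace formula, twice the signed area is |(16·(-6) − (-7)·15) + ((-7)·(-12) − (-16)·(-6)) + ((-16)·(-16) − (-10)·(-12)) + ((-10)·(-12) − 20·(-16)) + (20·15 − 16·(-12))| = 1065, so the area is 532.5.
Along each edge there are gcd(|Δx|,|Δy|)+1 lattice points, so counting each shared vertex once the boundary has gcd(23,21) + gcd(9,6) + gcd(6,4) + gcd(30,4) + gcd(4,27) = 1+3+2+2+1 = 9.
Scaling by 2 multiplies the area by 2² = 4 (so the new area is 2130) and multiplies the boundary lattice-point count by 2, giving 18.
By Pick's theorem, the interior count of the dilated polygon is 2130 − 18/2 + 1 = 2122.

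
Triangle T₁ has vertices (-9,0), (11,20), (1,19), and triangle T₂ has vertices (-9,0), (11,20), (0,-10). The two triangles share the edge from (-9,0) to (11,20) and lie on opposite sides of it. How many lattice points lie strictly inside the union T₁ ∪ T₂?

The union is the simple quadrilateral with vertices (-9,0), (1,19), (11,20), (0,-10) in order.
Using the shoelace formula, 2A = |((-9)·19 − 1·0) + (1·20 − 11·19) + (11·(-10) − 0·20) + (0·0 − (-9)·(-10))| = 560, so the area is 280.
Summing gcd(|Δx|,|Δy|) over the edges gives the boundary count: gcd(10,19) + gcd(10,1) + gcd(11,30) + gcd(9,10) = 1+1+1+1 = 4.
By Pick's theorem I = A − B/2 + 1 = 280 − 4/2 + 1 = 279.

279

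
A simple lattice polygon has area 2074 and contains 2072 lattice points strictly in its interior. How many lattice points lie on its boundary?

6

Pick's theorem gives A = I + B/2 − 1, so B = 2(A − I + 1) = 2(2074 − 2072 + 1) = 6.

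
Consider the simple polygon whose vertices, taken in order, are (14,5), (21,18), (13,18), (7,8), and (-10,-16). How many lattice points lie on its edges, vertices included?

Summing gcd(|Δx|,|Δy|) over the edges gives the boundary count: gcd(7,13) + gcd(8,0) + gcd(6,10) + gcd(17,24) + gcd(24,21) = 1+8+2+1+3 = 15.

15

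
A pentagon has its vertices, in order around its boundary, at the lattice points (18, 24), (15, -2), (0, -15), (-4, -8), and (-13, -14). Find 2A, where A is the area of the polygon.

789

Using the shoelace formula, 2A = |[18·(-2) − 15·24] + [15·(-15) − 0·(-2)] + [0·(-8) − (-4)·(-15)] + [(-4)·(-14) − (-13)·(-8)] + [(-13)·24 − 18·(-14)]| = 789, so the area is 789/2.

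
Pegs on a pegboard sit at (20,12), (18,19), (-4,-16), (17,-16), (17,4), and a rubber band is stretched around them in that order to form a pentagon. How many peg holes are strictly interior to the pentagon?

The shoelace formula gives twice the area as |(20·19 − 18·12) + (18·(-16) − (-4)·19) + ((-4)·(-16) − 17·(-16)) + (17·4 − 17·(-16)) + (17·12 − 20·4)| = 752, so the area is 376.
Along each edge there are gcd(|Δx|,|Δy|)+1 lattice points, so counting each shared vertex once the boundary has gcd(2,7) + gcd(22,35) + gcd(21,0) + gcd(0,20) + gcd(3,8) = 1+1+21+20+1 = 44.
Pick's theorem gives I = A − B/2 + 1 = 376 − 44/2 + 1 = 355.

355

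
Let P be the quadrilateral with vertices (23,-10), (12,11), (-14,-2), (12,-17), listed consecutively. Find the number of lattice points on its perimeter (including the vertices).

Summing gcd(|Δx|,|Δy|) over the edges gives the boundary count: gcd(11,21) + gcd(26,13) + gcd(26,15) + gcd(11,7) = 1+13+1+1 = 16.

16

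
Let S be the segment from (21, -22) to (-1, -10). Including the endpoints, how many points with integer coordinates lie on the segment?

The number of lattice points on a segment between lattice points is gcd(|Δx|,|Δy|) + 1 = gcd(22,12) + 1 = 2 + 1 = 3.

3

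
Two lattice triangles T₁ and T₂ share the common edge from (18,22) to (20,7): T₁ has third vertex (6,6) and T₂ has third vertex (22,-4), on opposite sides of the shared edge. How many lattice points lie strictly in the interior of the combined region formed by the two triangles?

107

The union is the simple quadrilateral with vertices (18,22), (6,6), (20,7), (22,-4) in order.
The shoelace formula gives twice the area as |(18·6 − 6·22) + (6·7 − 20·6) + (20·(-4) − 22·7) + (22·22 − 18·(-4))| = 220, so the area is 110.
Summing gcd(|Δx|,|Δy|) over the edges gives the boundary count: gcd(12,16) + gcd(14,1) + gcd(2,11) + gcd(4,26) = 4+1+1+2 = 8.
By Pick's theorem I = A − B/2 + 1 = 110 − 8/2 + 1 = 107.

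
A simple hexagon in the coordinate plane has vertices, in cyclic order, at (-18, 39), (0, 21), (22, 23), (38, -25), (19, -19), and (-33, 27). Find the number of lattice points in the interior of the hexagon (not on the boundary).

1693

By the shoelace formula, twice the signed area is |[(-18)·21 − 0·39] + [0·23 − 22·21] + [22·(-25) − 38·23] + [38·(-19) − 19·(-25)] + [19·27 − (-33)·(-19)] + [(-33)·39 − (-18)·27]| = 3426, so the area is 1713.
Summing gcd(|Δx|,|Δy|) over the edges gives the boundary count: gcd(18,18) + gcd(22,2) + gcd(16,48) + gcd(19,6) + gcd(52,46) + gcd(15,12) = 18+2+16+1+2+3 = 42.
Pick's theorem gives I = A − B/2 + 1 = 1713 − 42/2 + 1 = 1693.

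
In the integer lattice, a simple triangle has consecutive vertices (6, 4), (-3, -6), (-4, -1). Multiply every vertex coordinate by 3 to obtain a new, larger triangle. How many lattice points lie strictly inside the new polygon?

Using the shoelace formula, 2A = |[6·(-6) − (-3)·4] + [(-3)·(-1) − (-4)·(-6)] + [(-4)·4 − 6·(-1)]| = 55, so the area is 55/2.
Along each edge there are gcd(|Δx|,|Δy|)+1 lattice points, so counting each shared vertex once the boundary has gcd(9,10) + gcd(1,5) + gcd(10,5) = 1+1+5 = 7.
Scaling by 3 multiplies the area by 3² = 9 (so the new area is 495/2) and multiplies the boundary lattice-point count by 3, giving 21.
By Pick's theorem, the interior count of the dilated polygon is 495/2 − 21/2 + 1 = 238.

238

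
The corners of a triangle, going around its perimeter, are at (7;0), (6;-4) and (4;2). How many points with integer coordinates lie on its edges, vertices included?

4

Summing gcd(|Δx|,|Δy|) over the edges gives the boundary count: gcd(1,4) + gcd(2,6) + gcd(3,2) = 1+2+1 = 4.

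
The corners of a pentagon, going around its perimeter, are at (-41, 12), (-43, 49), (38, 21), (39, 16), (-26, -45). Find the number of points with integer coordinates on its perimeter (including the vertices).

7

The number of boundary lattice points is Σ gcd(|Δx|,|Δy|) = gcd(2,37) + gcd(81,28) + gcd(1,5) + gcd(65,61) + gcd(15,57) = 1+1+1+1+3 = 7.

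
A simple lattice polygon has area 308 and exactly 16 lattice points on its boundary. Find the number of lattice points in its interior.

From Pick's theorem, I = A − B/2 + 1 = 308 − 16/2 + 1 = 301.

301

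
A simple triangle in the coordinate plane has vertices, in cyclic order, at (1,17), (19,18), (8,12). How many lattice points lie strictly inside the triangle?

48

The shoelace formula gives twice the area as |(1·18 − 19·17) + (19·12 − 8·18) + (8·17 − 1·12)| = 97, so the area is 48.5.
The number of boundary lattice points is Σ gcd(|Δx|,|Δy|) = gcd(18,1) + gcd(11,6) + gcd(7,5) = 1+1+1 = 3.
By Pick's theorem A = I + B/2 − 1, so I = 48.5 − 3/2 + 1 = 48.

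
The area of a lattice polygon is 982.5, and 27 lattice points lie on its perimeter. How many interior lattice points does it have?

970

Pick's theorem A = I + B/2 − 1 rearranges to I = A − B/2 + 1 = 982.5 − 27/2 + 1 = 970.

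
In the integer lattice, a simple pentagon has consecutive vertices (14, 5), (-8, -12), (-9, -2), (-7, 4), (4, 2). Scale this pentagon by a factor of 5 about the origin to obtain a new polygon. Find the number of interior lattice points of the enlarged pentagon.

The shoelace formula gives twice the area as |(14·(-12) − (-8)·5) + ((-8)·(-2) − (-9)·(-12)) + ((-9)·4 − (-7)·(-2)) + ((-7)·2 − 4·4) + (4·5 − 14·2)| = 308, so the area is 154.
Along each edge there are gcd(|Δx|,|Δy|)+1 lattice points, so counting each shared vertex once the boundary has gcd(22,17) + gcd(1,10) + gcd(2,6) + gcd(11,2) + gcd(10,3) = 1+1+2+1+1 = 6.
Scaling by 5 multiplies the area by 5² = 25 (so the new area is 3850) and multiplies the boundary lattice-point count by 5, giving 30.
By Pick's theorem, the interior count of the dilated polygon is 3850 − 30/2 + 1 = 3836.

3836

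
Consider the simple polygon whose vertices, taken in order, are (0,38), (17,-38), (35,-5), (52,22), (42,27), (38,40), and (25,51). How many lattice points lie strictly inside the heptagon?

By the shoelace formula, twice the signed area is |[0·(-38) − 17·38] + [17·(-5) − 35·(-38)] + [35·22 − 52·(-5)] + [52·27 − 42·22] + [42·40 − 38·27] + [38·51 − 25·40] + [25·38 − 0·51]| = 4651, so the area is 2325.5.
The number of boundary lattice points is Σ gcd(|Δx|,|Δy|) = gcd(17,76) + gcd(18,33) + gcd(17,27) + gcd(10,5) + gcd(4,13) + gcd(13,11) + gcd(25,13) = 1+3+1+5+1+1+1 = 13.
Pick's theorem gives I = A − B/2 + 1 = 2325.5 − 13/2 + 1 = 2320.

2320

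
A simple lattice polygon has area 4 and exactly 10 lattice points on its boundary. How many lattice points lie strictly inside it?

Pick's theorem A = I + B/2 − 1 rearranges to I = A − B/2 + 1 = 4 − 10/2 + 1 = 0.

0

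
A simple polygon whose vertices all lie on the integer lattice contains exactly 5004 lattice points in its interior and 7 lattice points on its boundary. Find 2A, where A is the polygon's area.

10013

Pick's theorem states A = I + B/2 − 1, so A = 5004 + 7/2 − 1 = 10013/2.
Hence 2A = 10013.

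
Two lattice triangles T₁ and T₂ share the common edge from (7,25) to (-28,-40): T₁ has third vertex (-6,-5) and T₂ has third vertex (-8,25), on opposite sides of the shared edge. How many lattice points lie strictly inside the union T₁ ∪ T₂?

580

The union is the simple quadrilateral with vertices (7,25), (-6,-5), (-28,-40), (-8,25) in order.
By the shoelace formula, twice the signed area is |[7·(-5) − (-6)·25] + [(-6)·(-40) − (-28)·(-5)] + [(-28)·25 − (-8)·(-40)] + [(-8)·25 − 7·25]| = 1180, so the area is 590.
The number of boundary lattice points is Σ gcd(|Δx|,|Δy|) = gcd(13,30) + gcd(22,35) + gcd(20,65) + gcd(15,0) = 1+1+5+15 = 22.
By Pick's theorem I = A − B/2 + 1 = 590 − 22/2 + 1 = 580.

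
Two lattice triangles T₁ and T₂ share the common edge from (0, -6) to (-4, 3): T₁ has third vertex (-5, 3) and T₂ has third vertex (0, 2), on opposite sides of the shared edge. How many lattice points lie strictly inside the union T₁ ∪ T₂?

The union is the simple quadrilateral with vertices (0, -6), (-5, 3), (-4, 3), (0, 2) in order.
By the shoelace formula, twice the signed area is |[0·3 − (-5)·(-6)] + [(-5)·3 − (-4)·3] + [(-4)·2 − 0·3] + [0·(-6) − 0·2]| = 41, so the area is 41/2.
Along each edge there are gcd(|Δx|,|Δy|)+1 lattice points, so counting each shared vertex once the boundary has gcd(5,9) + gcd(1,0) + gcd(4,1) + gcd(0,8) = 1+1+1+8 = 11.
By Pick's theorem I = A − B/2 + 1 = 41/2 − 11/2 + 1 = 16.

16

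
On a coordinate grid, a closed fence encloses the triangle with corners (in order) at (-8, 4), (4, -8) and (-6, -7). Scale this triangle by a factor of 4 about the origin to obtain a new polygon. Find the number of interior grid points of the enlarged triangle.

By the shoelace formula, twice the signed area is |[(-8)·(-8) − 4·4] + [4·(-7) − (-6)·(-8)] + [(-6)·4 − (-8)·(-7)]| = 108, so the area is 54.
The number of boundary lattice points is Σ gcd(|Δx|,|Δy|) = gcd(12,12) + gcd(10,1) + gcd(2,11) = 12+1+1 = 14.
Scaling by 4 multiplies the area by 4² = 16 (so the new area is 864) and multiplies the boundary lattice-point count by 4, giving 56.
By Pick's theorem, the interior count of the dilated polygon is 864 − 56/2 + 1 = 837.

837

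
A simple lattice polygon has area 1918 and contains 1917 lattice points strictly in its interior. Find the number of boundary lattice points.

Pick's theorem gives A = I + B/2 − 1, so B = 2(A − I + 1) = 2(1918 − 1917 + 1) = 4.

4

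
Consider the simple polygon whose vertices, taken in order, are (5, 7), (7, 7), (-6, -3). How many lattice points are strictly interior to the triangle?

By the shoelace formula, twice the signed area is |[5·7 − 7·7] + [7·(-3) − (-6)·7] + [(-6)·7 − 5·(-3)]| = 20, so the area is 10.
The number of boundary lattice points is Σ gcd(|Δx|,|Δy|) = gcd(2,0) + gcd(13,10) + gcd(11,10) = 2+1+1 = 4.
By Pick's theorem A = I + B/2 − 1, so I = 10 − 4/2 + 1 = 9.

9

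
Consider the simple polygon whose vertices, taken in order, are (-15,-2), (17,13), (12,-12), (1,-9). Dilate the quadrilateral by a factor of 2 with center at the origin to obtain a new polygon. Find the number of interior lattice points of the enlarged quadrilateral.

Using the shoelace formula, 2A = |[(-15)·13 − 17·(-2)] + [17·(-12) − 12·13] + [12·(-9) − 1·(-12)] + [1·(-2) − (-15)·(-9)]| = 754, so the area is 377.
The number of boundary lattice points is Σ gcd(|Δx|,|Δy|) = gcd(32,15) + gcd(5,25) + gcd(11,3) + gcd(16,7) = 1+5+1+1 = 8.
Scaling by 2 multiplies the area by 2² = 4 (so the new area is 1508) and multiplies the boundary lattice-point count by 2, giving 16.
By Pick's theorem, the interior count of the dilated polygon is 1508 − 16/2 + 1 = 1501.

1501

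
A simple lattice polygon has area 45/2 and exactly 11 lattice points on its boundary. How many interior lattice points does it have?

18

Pick's theorem A = I + B/2 − 1 rearranges to I = A − B/2 + 1 = 45/2 − 11/2 + 1 = 18.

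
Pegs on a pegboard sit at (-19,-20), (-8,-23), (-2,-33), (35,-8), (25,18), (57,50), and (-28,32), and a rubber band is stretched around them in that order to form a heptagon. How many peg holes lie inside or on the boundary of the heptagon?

3577

Using the shoelace formula, 2A = |((-19)·(-23) − (-8)·(-20)) + ((-8)·(-33) − (-2)·(-23)) + ((-2)·(-8) − 35·(-33)) + (35·18 − 25·(-8)) + (25·50 − 57·18) + (57·32 − (-28)·50) + ((-28)·(-20) − (-19)·32)| = 7112, so the area is 3556.
The number of boundary lattice points is Σ gcd(|Δx|,|Δy|) = gcd(11,3) + gcd(6,10) + gcd(37,25) + gcd(10,26) + gcd(32,32) + gcd(85,18) + gcd(9,52) = 1+2+1+2+32+1+1 = 40.
Pick's theorem gives I = A − B/2 + 1 = 3556 − 40/2 + 1 = 3537, so the closed region contains I + B = 3537 + 40 = 3577 lattice points.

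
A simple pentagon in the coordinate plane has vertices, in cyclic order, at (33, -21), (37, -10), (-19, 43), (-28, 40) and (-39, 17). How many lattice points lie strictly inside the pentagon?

1814

The shoelace formula gives twice the area as |(33·(-10) − 37·(-21)) + (37·43 − (-19)·(-10)) + ((-19)·40 − (-28)·43) + ((-28)·17 − (-39)·40) + ((-39)·(-21) − 33·17)| = 3634, so the area is 1817.
Along each edge there are gcd(|Δx|,|Δy|)+1 lattice points, so counting each shared vertex once the boundary has gcd(4,11) + gcd(56,53) + gcd(9,3) + gcd(11,23) + gcd(72,38) = 1+1+3+1+2 = 8.
By Pick's theorem A = I + B/2 − 1, so I = 1817 − 8/2 + 1 = 1814.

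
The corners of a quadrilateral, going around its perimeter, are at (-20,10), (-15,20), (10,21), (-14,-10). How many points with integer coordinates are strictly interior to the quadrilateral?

Using the shoelace formula, 2A = |((-20)·20 − (-15)·10) + ((-15)·21 − 10·20) + (10·(-10) − (-14)·21) + ((-14)·10 − (-20)·(-10))| = 911, so the area is 911/2.
Summing gcd(|Δx|,|Δy|) over the edges gives the boundary count: gcd(5,10) + gcd(25,1) + gcd(24,31) + gcd(6,20) = 5+1+1+2 = 9.
Pick's theorem gives I = A − B/2 + 1 = 911/2 − 9/2 + 1 = 452.

452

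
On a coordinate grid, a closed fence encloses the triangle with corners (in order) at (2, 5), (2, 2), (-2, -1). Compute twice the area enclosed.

12

Using the shoelace formula, 2A = |(2·2 − 2·5) + (2·(-1) − (-2)·2) + ((-2)·5 − 2·(-1))| = 12, so the area is 6.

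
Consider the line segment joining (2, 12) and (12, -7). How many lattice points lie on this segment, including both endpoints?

The number of lattice points on a segment between lattice points is gcd(|Δx|,|Δy|) + 1 = gcd(10,19) + 1 = 1 + 1 = 2.

2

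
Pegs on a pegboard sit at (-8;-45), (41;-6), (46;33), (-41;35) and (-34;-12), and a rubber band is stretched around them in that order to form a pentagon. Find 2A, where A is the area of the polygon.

9601

The shoelace formula gives twice the area as |((-8)·(-6) − 41·(-45)) + (41·33 − 46·(-6)) + (46·35 − (-41)·33) + ((-41)·(-12) − (-34)·35) + ((-34)·(-45) − (-8)·(-12))| = 9601, so the area is 9601/2.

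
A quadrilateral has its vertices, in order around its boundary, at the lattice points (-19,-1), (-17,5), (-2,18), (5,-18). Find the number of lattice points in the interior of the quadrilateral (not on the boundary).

By the shoelace formula, twice the signed area is |((-19)·5 − (-17)·(-1)) + ((-17)·18 − (-2)·5) + ((-2)·(-18) − 5·18) + (5·(-1) − (-19)·(-18))| = 809, so the area is 809/2.
Summing gcd(|Δx|,|Δy|) over the edges gives the boundary count: gcd(2,6) + gcd(15,13) + gcd(7,36) + gcd(24,17) = 2+1+1+1 = 5.
By Pick's theorem A = I + B/2 − 1, so I = 809/2 − 5/2 + 1 = 403.

403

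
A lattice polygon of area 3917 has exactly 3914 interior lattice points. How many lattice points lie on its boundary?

Pick's theorem gives A = I + B/2 − 1, so B = 2(A − I + 1) = 2(3917 − 3914 + 1) = 8.

8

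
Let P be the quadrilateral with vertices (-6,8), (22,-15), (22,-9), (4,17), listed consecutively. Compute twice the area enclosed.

Using the shoelace formula, 2A = |[(-6)·(-15) − 22·8] + [22·(-9) − 22·(-15)] + [22·17 − 4·(-9)] + [4·8 − (-6)·17]| = 590, so the area is 295.

590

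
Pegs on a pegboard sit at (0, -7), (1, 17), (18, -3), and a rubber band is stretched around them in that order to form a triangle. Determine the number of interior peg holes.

Using the shoelace formula, 2A = |(0·17 − 1·(-7)) + (1·(-3) − 18·17) + (18·(-7) − 0·(-3))| = 428, so the area is 214.
Along each edge there are gcd(|Δx|,|Δy|)+1 lattice points, so counting each shared vertex once the boundary has gcd(1,24) + gcd(17,20) + gcd(18,4) = 1+1+2 = 4.
By Pick's theorem A = I + B/2 − 1, so I = 214 − 4/2 + 1 = 213.

213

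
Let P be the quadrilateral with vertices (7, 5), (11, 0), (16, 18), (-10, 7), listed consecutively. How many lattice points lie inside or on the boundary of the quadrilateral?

The shoelace formula gives twice the area as |(7·0 − 11·5) + (11·18 − 16·0) + (16·7 − (-10)·18) + ((-10)·5 − 7·7)| = 336, so the area is 168.
Along each edge there are gcd(|Δx|,|Δy|)+1 lattice points, so counting each shared vertex once the boundary has gcd(4,5) + gcd(5,18) + gcd(26,11) + gcd(17,2) = 1+1+1+1 = 4.
Pick's theorem gives I = A − B/2 + 1 = 168 − 4/2 + 1 = 167, so the closed region contains I + B = 167 + 4 = 171 lattice points.

171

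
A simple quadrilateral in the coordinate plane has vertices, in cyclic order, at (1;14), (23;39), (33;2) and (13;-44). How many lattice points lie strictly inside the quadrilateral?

The shoelace formula gives twice the area as |(1·39 − 23·14) + (23·2 − 33·39) + (33·(-44) − 13·2) + (13·14 − 1·(-44))| = 2776, so the area is 1388.
Summing gcd(|Δx|,|Δy|) over the edges gives the boundary count: gcd(22,25) + gcd(10,37) + gcd(20,46) + gcd(12,58) = 1+1+2+2 = 6.
By Pick's theorem A = I + B/2 − 1, so I = 1388 − 6/2 + 1 = 1386.

1386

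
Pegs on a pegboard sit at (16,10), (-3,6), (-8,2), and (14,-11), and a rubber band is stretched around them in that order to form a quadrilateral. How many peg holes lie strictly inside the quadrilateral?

The shoelace formula gives twice the area as |[16·6 − (-3)·10] + [(-3)·2 − (-8)·6] + [(-8)·(-11) − 14·2] + [14·10 − 16·(-11)]| = 544, so the area is 272.
Summing gcd(|Δx|,|Δy|) over the edges gives the boundary count: gcd(19,4) + gcd(5,4) + gcd(22,13) + gcd(2,21) = 1+1+1+1 = 4.
By Pick's theorem A = I + B/2 − 1, so I = 272 − 4/2 + 1 = 271.

271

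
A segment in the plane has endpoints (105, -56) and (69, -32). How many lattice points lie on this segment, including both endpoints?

The number of lattice points on a segment between lattice points is gcd(|Δx|,|Δy|) + 1 = gcd(36,24) + 1 = 12 + 1 = 13.

13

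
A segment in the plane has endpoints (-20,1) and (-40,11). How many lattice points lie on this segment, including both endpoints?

11

The number of lattice points on a segment between lattice points is gcd(|Δx|,|Δy|) + 1 = gcd(20,10) + 1 = 10 + 1 = 11.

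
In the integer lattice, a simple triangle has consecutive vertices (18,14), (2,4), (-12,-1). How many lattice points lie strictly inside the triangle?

Using the shoelace formula, 2A = |[18·4 − 2·14] + [2·(-1) − (-12)·4] + [(-12)·14 − 18·(-1)]| = 60, so the area is 30.
Along each edge there are gcd(|Δx|,|Δy|)+1 lattice points, so counting each shared vertex once the boundary has gcd(16,10) + gcd(14,5) + gcd(30,15) = 2+1+15 = 18.
Pick's theorem gives I = A − B/2 + 1 = 30 − 18/2 + 1 = 22.

22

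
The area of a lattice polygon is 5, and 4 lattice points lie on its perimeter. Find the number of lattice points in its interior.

From Pick's theorem, I = A − B/2 + 1 = 5 − 4/2 + 1 = 4.

4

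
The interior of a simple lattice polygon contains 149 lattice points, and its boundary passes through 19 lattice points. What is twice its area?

By Pick's theorem, A = I + B/2 − 1 = 149 + 19/2 − 1 = 315/2.
Hence 2A = 315.

315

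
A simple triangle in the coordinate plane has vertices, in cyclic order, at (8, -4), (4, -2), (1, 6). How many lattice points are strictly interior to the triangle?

By the shoelace formula, twice the signed area is |[8·(-2) − 4·(-4)] + [4·6 − 1·(-2)] + [1·(-4) − 8·6]| = 26, so the area is 13.
Summing gcd(|Δx|,|Δy|) over the edges gives the boundary count: gcd(4,2) + gcd(3,8) + gcd(7,10) = 2+1+1 = 4.
By Pick's theorem A = I + B/2 − 1, so I = 13 − 4/2 + 1 = 12.

12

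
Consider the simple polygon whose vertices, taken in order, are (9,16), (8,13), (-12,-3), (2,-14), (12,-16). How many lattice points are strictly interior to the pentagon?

380

The shoelace formula gives twice the area as |(9·13 − 8·16) + (8·(-3) − (-12)·13) + ((-12)·(-14) − 2·(-3)) + (2·(-16) − 12·(-14)) + (12·16 − 9·(-16))| = 767, so the area is 383.5.
The number of boundary lattice points is Σ gcd(|Δx|,|Δy|) = gcd(1,3) + gcd(20,16) + gcd(14,11) + gcd(10,2) + gcd(3,32) = 1+4+1+2+1 = 9.
Pick's theorem gives I = A − B/2 + 1 = 383.5 − 9/2 + 1 = 380.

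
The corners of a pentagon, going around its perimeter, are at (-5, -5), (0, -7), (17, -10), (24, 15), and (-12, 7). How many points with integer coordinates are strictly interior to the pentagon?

543

By the shoelace formula, twice the signed area is |((-5)·(-7) − 0·(-5)) + (0·(-10) − 17·(-7)) + (17·15 − 24·(-10)) + (24·7 − (-12)·15) + ((-12)·(-5) − (-5)·7)| = 1092, so the area is 546.
The number of boundary lattice points is Σ gcd(|Δx|,|Δy|) = gcd(5,2) + gcd(17,3) + gcd(7,25) + gcd(36,8) + gcd(7,12) = 1+1+1+4+1 = 8.
By Pick's theorem A = I + B/2 − 1, so I = 546 − 8/2 + 1 = 543.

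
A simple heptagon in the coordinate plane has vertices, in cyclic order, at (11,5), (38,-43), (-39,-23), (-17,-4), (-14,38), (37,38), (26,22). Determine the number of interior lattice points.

3158

Using the shoelace formula, 2A = |[11·(-43) − 38·5] + [38·(-23) − (-39)·(-43)] + [(-39)·(-4) − (-17)·(-23)] + [(-17)·38 − (-14)·(-4)] + [(-14)·38 − 37·38] + [37·22 − 26·38] + [26·5 − 11·22]| = 6375, so the area is 6375/2.
The number of boundary lattice points is Σ gcd(|Δx|,|Δy|) = gcd(27,48) + gcd(77,20) + gcd(22,19) + gcd(3,42) + gcd(51,0) + gcd(11,16) + gcd(15,17) = 3+1+1+3+51+1+1 = 61.
Pick's theorem gives I = A − B/2 + 1 = 6375/2 − 61/2 + 1 = 3158.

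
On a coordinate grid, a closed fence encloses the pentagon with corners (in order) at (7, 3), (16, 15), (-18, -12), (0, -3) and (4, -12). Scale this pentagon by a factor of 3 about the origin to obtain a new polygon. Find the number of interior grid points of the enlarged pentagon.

1312

The shoelace formula gives twice the area as |(7·15 − 16·3) + (16·(-12) − (-18)·15) + ((-18)·(-3) − 0·(-12)) + (0·(-12) − 4·(-3)) + (4·3 − 7·(-12))| = 297, so the area is 148.5.
The number of boundary lattice points is Σ gcd(|Δx|,|Δy|) = gcd(9,12) + gcd(34,27) + gcd(18,9) + gcd(4,9) + gcd(3,15) = 3+1+9+1+3 = 17.
Scaling by 3 multiplies the area by 3² = 9 (so the new area is 1336.5) and multiplies the boundary lattice-point count by 3, giving 51.
By Pick's theorem, the interior count of the dilated polygon is 1336.5 − 51/2 + 1 = 1312.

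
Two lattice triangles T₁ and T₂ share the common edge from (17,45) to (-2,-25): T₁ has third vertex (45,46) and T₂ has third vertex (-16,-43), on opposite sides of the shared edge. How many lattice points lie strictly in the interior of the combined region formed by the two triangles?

The union is the simple quadrilateral with vertices (17,45), (45,46), (-2,-25), (-16,-43) in order.
Using the shoelace formula, 2A = |[17·46 − 45·45] + [45·(-25) − (-2)·46] + [(-2)·(-43) − (-16)·(-25)] + [(-16)·45 − 17·(-43)]| = 2579, so the area is 2579/2.
Summing gcd(|Δx|,|Δy|) over the edges gives the boundary count: gcd(28,1) + gcd(47,71) + gcd(14,18) + gcd(33,88) = 1+1+2+11 = 15.
By Pick's theorem I = A − B/2 + 1 = 2579/2 − 15/2 + 1 = 1283.

1283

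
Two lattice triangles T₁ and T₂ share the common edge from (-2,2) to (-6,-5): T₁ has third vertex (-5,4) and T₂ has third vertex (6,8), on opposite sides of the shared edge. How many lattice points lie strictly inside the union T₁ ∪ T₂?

29

The union is the simple quadrilateral with vertices (-2,2), (-5,4), (-6,-5), (6,8) in order.
By the shoelace formula, twice the signed area is |((-2)·4 − (-5)·2) + ((-5)·(-5) − (-6)·4) + ((-6)·8 − 6·(-5)) + (6·2 − (-2)·8)| = 61, so the area is 61/2.
Along each edge there are gcd(|Δx|,|Δy|)+1 lattice points, so counting each shared vertex once the boundary has gcd(3,2) + gcd(1,9) + gcd(12,13) + gcd(8,6) = 1+1+1+2 = 5.
By Pick's theorem I = A − B/2 + 1 = 61/2 − 5/2 + 1 = 29.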